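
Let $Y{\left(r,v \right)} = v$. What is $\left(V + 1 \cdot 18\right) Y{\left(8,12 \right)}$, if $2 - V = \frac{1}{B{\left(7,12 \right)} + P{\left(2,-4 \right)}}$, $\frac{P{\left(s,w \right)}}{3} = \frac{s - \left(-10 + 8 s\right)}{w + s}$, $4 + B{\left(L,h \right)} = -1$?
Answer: $228$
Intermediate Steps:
$B{\left(L,h \right)} = -5$ ($B{\left(L,h \right)} = -4 - 1 = -5$)
$P{\left(s,w \right)} = \frac{3 \left(10 - 7 s\right)}{s + w}$ ($P{\left(s,w \right)} = 3 \frac{s - \left(-10 + 8 s\right)}{w + s} = 3 \frac{s - \left(-10 + 8 s\right)}{s + w} = 3 \frac{10 - 7 s}{s + w} = \frac{3 \left(10 - 7 s\right)}{s + w}$)
$V = 1$ ($V = 2 - \frac{1}{-5 + \frac{3 \left(10 - 14\right)}{2 - 4}} = 2 - \frac{1}{-5 + \frac{3 \left(10 - 14\right)}{-2}} = 2 - \frac{1}{-5 + 3 \left(- \frac{1}{2}\right) \left(-4\right)} = 2 - \frac{1}{-5 + 6} = 2 - 1^{-1} = 2 - 1 = 1$)
$\left(V + 1 \cdot 18\right) Y{\left(8,12 \right)} = \left(1 + 1 \cdot 18\right) 12 = \left(1 + 18\right) 12 = 19 \cdot 12 = 228$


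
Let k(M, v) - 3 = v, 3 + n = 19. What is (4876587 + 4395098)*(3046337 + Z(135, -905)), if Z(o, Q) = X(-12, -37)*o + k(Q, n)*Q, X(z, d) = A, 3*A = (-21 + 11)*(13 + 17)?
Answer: 27960082696770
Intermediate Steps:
n = 16 (n = -3 + 19 = 16)
A = -100 (A = ((-21 + 11)*(13 + 17))/3 = (-10*30)/3 = (⅓)*(-300) = -100)
X(z, d) = -100
k(M, v) = 3 + v
Z(o, Q) = -100*o + 19*Q (Z(o, Q) = -100*o + (3 + 16)*Q = -100*o + 19*Q)
(4876587 + 4395098)*(3046337 + Z(135, -905)) = (4876587 + 4395098)*(3046337 + (-100*135 + 19*(-905))) = 9271685*(3046337 + (-13500 - 17195)) = 9271685*(3046337 - 30695) = 9271685*3015642 = 27960082696770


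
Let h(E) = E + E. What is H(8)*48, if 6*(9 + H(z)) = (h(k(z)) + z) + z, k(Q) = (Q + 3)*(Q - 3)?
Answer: 576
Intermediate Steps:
k(Q) = (-3 + Q)*(3 + Q) (k(Q) = (3 + Q)*(-3 + Q) = (-3 + Q)*(3 + Q))
h(E) = 2*E
H(z) = -12 + z/3 + z²/3 (H(z) = -9 + ((2*(-9 + z²) + z) + z)/6 = -9 + (((-18 + 2*z²) + z) + z)/6 = -9 + ((-18 + z + 2*z²) + z)/6 = -9 + (-18 + 2*z + 2*z²)/6 = -9 + (-3 + z/3 + z²/3) = -12 + z/3 + z²/3)
H(8)*48 = (-12 + (⅓)*8 + (⅓)*8²)*48 = (-12 + 8/3 + (⅓)*64)*48 = (-12 + 8/3 + 64/3)*48 = 12*48 = 576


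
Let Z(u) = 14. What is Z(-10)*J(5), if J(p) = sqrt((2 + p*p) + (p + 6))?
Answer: 14*sqrt(38) ≈ 86.302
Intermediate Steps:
J(p) = sqrt(8 + p + p**2) (J(p) = sqrt((2 + p**2) + (6 + p)) = sqrt(8 + p + p**2))
Z(-10)*J(5) = 14*sqrt(8 + 5 + 5**2) = 14*sqrt(8 + 5 + 25) = 14*sqrt(38)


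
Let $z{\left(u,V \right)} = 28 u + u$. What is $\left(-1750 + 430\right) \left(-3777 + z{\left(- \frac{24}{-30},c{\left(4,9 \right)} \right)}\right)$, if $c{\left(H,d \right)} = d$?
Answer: $4955016$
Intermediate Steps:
$z{\left(u,V \right)} = 29 u$
$\left(-1750 + 430\right) \left(-3777 + z{\left(- \frac{24}{-30},c{\left(4,9 \right)} \right)}\right) = \left(-1750 + 430\right) \left(-3777 + 29 \left(- \frac{24}{-30}\right)\right) = - 1320 \left(-3777 + 29 \left(\left(-24\right) \left(- \frac{1}{30}\right)\right)\right) = - 1320 \left(-3777 + 29 \cdot \frac{4}{5}\right) = - 1320 \left(-3777 + \frac{116}{5}\right) = \left(-1320\right) \left(- \frac{18769}{5}\right) = 4955016$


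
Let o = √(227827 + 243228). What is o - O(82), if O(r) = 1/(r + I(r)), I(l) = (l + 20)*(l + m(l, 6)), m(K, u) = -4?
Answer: -1/8038 + √471055 ≈ 686.33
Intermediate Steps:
I(l) = (-4 + l)*(20 + l) (I(l) = (l + 20)*(l - 4) = (20 + l)*(-4 + l) = (-4 + l)*(20 + l))
O(r) = 1/(-80 + r² + 17*r) (O(r) = 1/(r + (-80 + r² + 16*r)) = 1/(-80 + r² + 17*r))
o = √471055 ≈ 686.33
o - O(82) = √471055 - 1/(-80 + 82² + 17*82) = √471055 - 1/(-80 + 6724 + 1394) = √471055 - 1/8038 = -1/8038 + √471055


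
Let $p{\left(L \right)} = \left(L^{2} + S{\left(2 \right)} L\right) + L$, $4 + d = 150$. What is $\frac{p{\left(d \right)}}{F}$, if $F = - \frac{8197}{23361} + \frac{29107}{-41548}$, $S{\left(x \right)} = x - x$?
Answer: $- \frac{1602390607272}{78502891} \approx -20412.0$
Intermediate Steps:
$d = 146$ ($d = -4 + 150 = 146$)
$S{\left(x \right)} = 0$
$F = - \frac{78502891}{74661756}$ ($F = \left(-8197\right) \frac{1}{23361} + 29107 \left(- \frac{1}{41548}\right) = - \frac{8197}{23361} - \frac{2239}{3196} = - \frac{78502891}{74661756} \approx -1.0514$)
$p{\left(L \right)} = L + L^{2}$ ($p{\left(L \right)} = \left(L^{2} + 0 L\right) + L = \left(L^{2} + 0\right) + L = L^{2} + L = L + L^{2}$)
$\frac{p{\left(d \right)}}{F} = \frac{146 \left(1 + 146\right)}{- \frac{78502891}{74661756}} = 146 \cdot 147 \left(- \frac{74661756}{78502891}\right) = 21462 \left(- \frac{74661756}{78502891}\right) = - \frac{1602390607272}{78502891}$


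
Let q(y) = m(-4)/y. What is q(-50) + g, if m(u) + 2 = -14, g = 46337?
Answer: 1158433/25 ≈ 46337.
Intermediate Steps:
m(u) = -16 (m(u) = -2 - 14 = -16)
q(y) = -16/y
q(-50) + g = -16/(-50) + 46337 = -16*(-1/50) + 46337 = 8/25 + 46337 = 1158433/25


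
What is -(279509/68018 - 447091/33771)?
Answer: 20970937199/2297035878 ≈ 9.1296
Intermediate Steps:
-(279509/68018 - 447091/33771) = -1*(-20970937199/2297035878) = 20970937199/2297035878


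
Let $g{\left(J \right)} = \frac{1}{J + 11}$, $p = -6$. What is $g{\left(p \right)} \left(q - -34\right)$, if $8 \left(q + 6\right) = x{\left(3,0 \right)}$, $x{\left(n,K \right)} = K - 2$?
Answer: $\frac{111}{20} \approx 5.55$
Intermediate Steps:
$x{\left(n,K \right)} = -2 + K$
$q = - \frac{25}{4}$ ($q = -6 + \frac{-2 + 0}{8} = -6 + \frac{1}{8} \left(-2\right) = -6 - \frac{1}{4} = - \frac{25}{4} \approx -6.25$)
$g{\left(J \right)} = \frac{1}{11 + J}$
$g{\left(p \right)} \left(q - -34\right) = \frac{- \frac{25}{4} - -34}{11 - 6} = \frac{- \frac{25}{4} + \left(-28 + 62\right)}{5} = \frac{- \frac{25}{4} + 34}{5} = \frac{1}{5} \cdot \frac{111}{4} = \frac{111}{20}$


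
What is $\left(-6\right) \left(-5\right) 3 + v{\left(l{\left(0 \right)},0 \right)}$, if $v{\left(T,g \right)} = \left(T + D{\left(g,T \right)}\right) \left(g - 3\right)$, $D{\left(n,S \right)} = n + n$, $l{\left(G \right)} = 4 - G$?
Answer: $78$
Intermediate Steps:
$D{\left(n,S \right)} = 2 n$
$v{\left(T,g \right)} = \left(-3 + g\right) \left(T + 2 g\right)$ ($v{\left(T,g \right)} = \left(T + 2 g\right) \left(g - 3\right) = \left(T + 2 g\right) \left(-3 + g\right) = \left(-3 + g\right) \left(T + 2 g\right)$)
$\left(-6\right) \left(-5\right) 3 + v{\left(l{\left(0 \right)},0 \right)} = \left(-6\right) \left(-5\right) 3 + \left(\left(-6\right) 0 - 3 \left(4 - 0\right) + 2 \cdot 0^{2} + \left(4 - 0\right) 0\right) = 30 \cdot 3 + \left(0 - 3 \left(4 + 0\right) + 2 \cdot 0 + \left(4 + 0\right) 0\right) = 90 + \left(0 - 12 + 0 + 4 \cdot 0\right) = 90 + \left(0 - 12 + 0 + 0\right) = 90 - 12 = 78$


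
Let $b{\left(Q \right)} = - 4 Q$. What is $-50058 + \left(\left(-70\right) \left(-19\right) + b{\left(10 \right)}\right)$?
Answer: $-48768$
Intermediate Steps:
$-50058 + \left(\left(-70\right) \left(-19\right) + b{\left(10 \right)}\right) = -50058 - -1290 = -50058 + \left(1330 - 40\right) = -50058 + 1290 = -48768$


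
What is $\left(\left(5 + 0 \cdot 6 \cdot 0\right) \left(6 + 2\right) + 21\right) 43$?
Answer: $2623$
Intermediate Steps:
$\left(\left(5 + 0 \cdot 6 \cdot 0\right) \left(6 + 2\right) + 21\right) 43 = \left(\left(5 + 0 \cdot 0\right) 8 + 21\right) 43 = \left(\left(5 + 0\right) 8 + 21\right) 43 = \left(5 \cdot 8 + 21\right) 43 = \left(40 + 21\right) 43 = 61 \cdot 43 = 2623$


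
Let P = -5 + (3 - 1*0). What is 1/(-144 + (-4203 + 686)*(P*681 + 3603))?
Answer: -1/7881741 ≈ -1.2688e-7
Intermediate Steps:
P = -2 (P = -5 + (3 + 0) = -5 + 3 = -2)
1/(-144 + (-4203 + 686)*(P*681 + 3603)) = 1/(-144 + (-4203 + 686)*(-2*681 + 3603)) = 1/(-144 - 3517*(-1362 + 3603)) = 1/(-144 - 3517*2241) = 1/(-144 - 7881597) = 1/(-7881741) = -1/7881741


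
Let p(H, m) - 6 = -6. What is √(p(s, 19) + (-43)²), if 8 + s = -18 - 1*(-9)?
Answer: 43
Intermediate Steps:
s = -17 (s = -8 + (-18 - 1*(-9)) = -8 + (-18 + 9) = -8 - 9 = -17)
p(H, m) = 0 (p(H, m) = 6 - 6 = 0)
√(p(s, 19) + (-43)²) = √(0 + (-43)²) = √(0 + 1849) = √1849 = 43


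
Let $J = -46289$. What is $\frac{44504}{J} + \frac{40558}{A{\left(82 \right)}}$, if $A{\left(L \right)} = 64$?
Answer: $\frac{937270503}{1481248} \approx 632.76$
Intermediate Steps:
$\frac{44504}{J} + \frac{40558}{A{\left(82 \right)}} = \frac{44504}{-46289} + \frac{40558}{64} = 44504 \left(- \frac{1}{46289}\right) + 40558 \cdot \frac{1}{64} = - \frac{44504}{46289} + \frac{20279}{32} = \frac{937270503}{1481248}$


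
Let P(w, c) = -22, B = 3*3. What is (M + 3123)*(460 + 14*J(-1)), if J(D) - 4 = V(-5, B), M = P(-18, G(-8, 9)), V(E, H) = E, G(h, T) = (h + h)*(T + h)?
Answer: 1383046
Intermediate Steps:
B = 9
G(h, T) = 2*h*(T + h) (G(h, T) = (2*h)*(T + h) = 2*h*(T + h))
M = -22
J(D) = -1 (J(D) = 4 - 5 = -1)
(M + 3123)*(460 + 14*J(-1)) = (-22 + 3123)*(460 + 14*(-1)) = 3101*(460 - 14) = 3101*446 = 1383046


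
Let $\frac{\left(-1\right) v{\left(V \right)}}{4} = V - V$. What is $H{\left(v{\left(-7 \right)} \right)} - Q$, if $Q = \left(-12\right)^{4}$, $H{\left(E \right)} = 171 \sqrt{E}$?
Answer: $-20736$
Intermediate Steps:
$v{\left(V \right)} = 0$ ($v{\left(V \right)} = - 4 \left(V - V\right) = \left(-4\right) 0 = 0$)
$Q = 20736$
$H{\left(v{\left(-7 \right)} \right)} - Q = 171 \sqrt{0} - 20736 = 171 \cdot 0 - 20736 = 0 - 20736 = -20736$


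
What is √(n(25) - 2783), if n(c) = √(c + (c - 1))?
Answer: 2*I*√694 ≈ 52.688*I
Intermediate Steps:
n(c) = √(-1 + 2*c) (n(c) = √(c + (-1 + c)) = √(-1 + 2*c))
√(n(25) - 2783) = √(√(-1 + 2*25) - 2783) = √(√(-1 + 50) - 2783) = √(√49 - 2783) = √(7 - 2783) = √(-2776) = 2*I*√694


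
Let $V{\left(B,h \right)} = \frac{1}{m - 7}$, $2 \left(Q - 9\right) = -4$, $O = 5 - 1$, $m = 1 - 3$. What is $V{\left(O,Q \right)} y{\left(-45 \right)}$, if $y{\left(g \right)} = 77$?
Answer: $- \frac{77}{9} \approx -8.5556$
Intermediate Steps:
$m = -2$
$O = 4$
$Q = 7$ ($Q = 9 + \frac{1}{2} \left(-4\right) = 9 - 2 = 7$)
$V{\left(B,h \right)} = - \frac{1}{9}$ ($V{\left(B,h \right)} = \frac{1}{-2 - 7} = \frac{1}{-9} = - \frac{1}{9}$)
$V{\left(O,Q \right)} y{\left(-45 \right)} = \left(- \frac{1}{9}\right) 77 = - \frac{77}{9}$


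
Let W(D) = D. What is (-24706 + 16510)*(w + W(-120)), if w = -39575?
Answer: 325340220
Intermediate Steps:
(-24706 + 16510)*(w + W(-120)) = (-24706 + 16510)*(-39575 - 120) = -8196*(-39695) = 325340220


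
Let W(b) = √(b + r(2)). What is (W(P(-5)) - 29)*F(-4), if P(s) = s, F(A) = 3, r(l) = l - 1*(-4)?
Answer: -84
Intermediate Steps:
r(l) = 4 + l (r(l) = l + 4 = 4 + l)
W(b) = √(6 + b) (W(b) = √(b + (4 + 2)) = √(b + 6) = √(6 + b))
(W(P(-5)) - 29)*F(-4) = (√(6 - 5) - 29)*3 = (√1 - 29)*3 = (1 - 29)*3 = -28*3 = -84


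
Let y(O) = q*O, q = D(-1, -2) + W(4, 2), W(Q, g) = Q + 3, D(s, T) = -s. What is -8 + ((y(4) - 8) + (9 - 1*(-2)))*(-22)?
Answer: -778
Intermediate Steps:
W(Q, g) = 3 + Q
q = 8 (q = -1*(-1) + (3 + 4) = 1 + 7 = 8)
y(O) = 8*O
-8 + ((y(4) - 8) + (9 - 1*(-2)))*(-22) = -8 + ((8*4 - 8) + (9 - 1*(-2)))*(-22) = -8 + ((32 - 8) + (9 + 2))*(-22) = -8 + (24 + 11)*(-22) = -8 + 35*(-22) = -8 - 770 = -778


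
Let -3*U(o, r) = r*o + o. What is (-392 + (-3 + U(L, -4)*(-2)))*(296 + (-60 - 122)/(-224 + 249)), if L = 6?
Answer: -2937726/25 ≈ -1.1751e+5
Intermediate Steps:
U(o, r) = -o/3 - o*r/3 (U(o, r) = -(r*o + o)/3 = -(o*r + o)/3 = -(o + o*r)/3 = -o/3 - o*r/3)
(-392 + (-3 + U(L, -4)*(-2)))*(296 + (-60 - 122)/(-224 + 249)) = (-392 + (-3 - ⅓*6*(1 - 4)*(-2)))*(296 + (-60 - 122)/(-224 + 249)) = (-392 + (-3 - ⅓*6*(-3)*(-2)))*(296 - 182/25) = (-392 + (-3 + 6*(-2)))*(296 - 182*1/25) = (-392 + (-3 - 12))*(296 - 182/25) = (-392 - 15)*(7218/25) = -407*7218/25 = -2937726/25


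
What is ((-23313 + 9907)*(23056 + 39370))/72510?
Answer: -418441478/36255 ≈ -11542.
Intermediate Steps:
((-23313 + 9907)*(23056 + 39370))/72510 = -13406*62426*(1/72510) = -836882956*1/72510 = -418441478/36255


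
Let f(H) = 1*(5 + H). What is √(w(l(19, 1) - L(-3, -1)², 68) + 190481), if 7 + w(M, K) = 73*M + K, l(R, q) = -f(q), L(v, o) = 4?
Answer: 2*√47234 ≈ 434.67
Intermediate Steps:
f(H) = 5 + H
l(R, q) = -5 - q (l(R, q) = -(5 + q) = -5 - q)
w(M, K) = -7 + K + 73*M (w(M, K) = -7 + (73*M + K) = -7 + (K + 73*M) = -7 + K + 73*M)
√(w(l(19, 1) - L(-3, -1)², 68) + 190481) = √((-7 + 68 + 73*((-5 - 1*1) - 1*4²)) + 190481) = √((-7 + 68 + 73*((-5 - 1) - 1*16)) + 190481) = √((-7 + 68 + 73*(-6 - 16)) + 190481) = √((-7 + 68 + 73*(-22)) + 190481) = √((-7 + 68 - 1606) + 190481) = √(-1545 + 190481) = √188936 = 2*√47234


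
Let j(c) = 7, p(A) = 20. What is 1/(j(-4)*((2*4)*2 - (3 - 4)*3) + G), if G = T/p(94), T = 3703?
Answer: 20/6363 ≈ 0.0031432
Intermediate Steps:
G = 3703/20 ≈ 185.15
1/(j(-4)*((2*4)*2 - (3 - 4)*3) + G) = 1/(7*((2*4)*2 - (3 - 4)*3) + 3703/20) = 1/(7*(8*2 - (-1)*3) + 3703/20) = 1/(7*(16 - 1*(-3)) + 3703/20) = 1/(7*(16 + 3) + 3703/20) = 1/(7*19 + 3703/20) = 1/(133 + 3703/20) = 1/(6363/20) = 20/6363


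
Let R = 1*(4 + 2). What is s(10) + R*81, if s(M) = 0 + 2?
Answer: 488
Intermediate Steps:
R = 6 (R = 1*6 = 6)
s(M) = 2
s(10) + R*81 = 2 + 6*81 = 2 + 486 = 488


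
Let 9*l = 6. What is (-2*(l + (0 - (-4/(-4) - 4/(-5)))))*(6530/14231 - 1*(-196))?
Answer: 95057404/213465 ≈ 445.31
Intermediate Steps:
l = ⅔ (l = (⅑)*6 = ⅔ ≈ 0.66667)
(-2*(l + (0 - (-4/(-4) - 4/(-5)))))*(6530/14231 - 1*(-196)) = (-2*(⅔ + (0 - (-4/(-4) - 4/(-5)))))*(6530/14231 - 1*(-196)) = (-2*(⅔ + (0 - (-4*(-¼) - 4*(-⅕)))))*(6530*(1/14231) + 196) = (-2*(⅔ + (0 - (1 + ⅘))))*(6530/14231 + 196) = -2*(⅔ + (0 - 1*9/5))*(2795806/14231) = -2*(⅔ + (0 - 9/5))*(2795806/14231) = -2*(⅔ - 9/5)*(2795806/14231) = -2*(-17/15)*(2795806/14231) = (34/15)*(2795806/14231) = 95057404/213465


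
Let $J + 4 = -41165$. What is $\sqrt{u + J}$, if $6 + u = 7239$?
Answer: $4 i \sqrt{2121} \approx 184.22 i$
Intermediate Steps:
$u = 7233$ ($u = -6 + 7239 = 7233$)
$J = -41169$ ($J = -4 - 41165 = -41169$)
$\sqrt{u + J} = \sqrt{7233 - 41169} = \sqrt{-33936} = 4 i \sqrt{2121}$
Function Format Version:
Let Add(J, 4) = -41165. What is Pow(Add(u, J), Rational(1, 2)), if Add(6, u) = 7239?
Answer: Mul(4, I, Pow(2121, Rational(1, 2))) ≈ Mul(184.22, I)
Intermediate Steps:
u = 7233 (u = Add(-6, 7239) = 7233)
J = -41169 (J = Add(-4, -41165) = -41169)
Pow(Add(u, J), Rational(1, 2)) = Pow(Add(7233, -41169), Rational(1, 2)) = Pow(-33936, Rational(1, 2)) = Mul(4, I, Pow(2121, Rational(1, 2)))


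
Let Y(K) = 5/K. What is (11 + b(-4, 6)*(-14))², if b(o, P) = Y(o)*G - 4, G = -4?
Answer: 9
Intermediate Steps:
b(o, P) = -4 - 20/o (b(o, P) = (5/o)*(-4) - 4 = -20/o - 4 = -4 - 20/o)
(11 + b(-4, 6)*(-14))² = (11 + (-4 - 20/(-4))*(-14))² = (11 + (-4 - 20*(-¼))*(-14))² = (11 + (-4 + 5)*(-14))² = (11 + 1*(-14))² = (11 - 14)² = (-3)² = 9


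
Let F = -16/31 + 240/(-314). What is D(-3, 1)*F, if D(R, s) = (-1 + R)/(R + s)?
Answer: -12464/4867 ≈ -2.5609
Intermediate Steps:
D(R, s) = (-1 + R)/(R + s)
F = -6232/4867 (F = -16*1/31 + 240*(-1/314) = -16/31 - 120/157 = -6232/4867 ≈ -1.2805)
D(-3, 1)*F = ((-1 - 3)/(-3 + 1))*(-6232/4867) = (-4/(-2))*(-6232/4867) = -1/2*(-4)*(-6232/4867) = 2*(-6232/4867) = -12464/4867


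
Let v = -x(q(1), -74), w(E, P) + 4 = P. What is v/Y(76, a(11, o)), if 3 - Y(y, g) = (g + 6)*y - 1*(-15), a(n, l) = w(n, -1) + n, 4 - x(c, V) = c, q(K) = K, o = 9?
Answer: 1/308 ≈ 0.0032468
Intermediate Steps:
w(E, P) = -4 + P
x(c, V) = 4 - c
a(n, l) = -5 + n (a(n, l) = (-4 - 1) + n = -5 + n)
Y(y, g) = -12 - y*(6 + g) (Y(y, g) = 3 - ((g + 6)*y - 1*(-15)) = 3 - ((6 + g)*y + 15) = 3 - (y*(6 + g) + 15) = 3 - (15 + y*(6 + g)) = 3 + (-15 - y*(6 + g)) = -12 - y*(6 + g))
v = -3 (v = -(4 - 1*1) = -(4 - 1) = -1*3 = -3)
v/Y(76, a(11, o)) = -3/(-12 - 6*76 - 1*(-5 + 11)*76) = -3/(-12 - 456 - 1*6*76) = -3/(-12 - 456 - 456) = -3/(-924) = -3*(-1/924) = 1/308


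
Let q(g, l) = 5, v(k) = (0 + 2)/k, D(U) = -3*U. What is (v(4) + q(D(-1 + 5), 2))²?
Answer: 121/4 ≈ 30.250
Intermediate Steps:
v(k) = 2/k
(v(4) + q(D(-1 + 5), 2))² = (2/4 + 5)² = (2*(¼) + 5)² = (½ + 5)² = (11/2)² = 121/4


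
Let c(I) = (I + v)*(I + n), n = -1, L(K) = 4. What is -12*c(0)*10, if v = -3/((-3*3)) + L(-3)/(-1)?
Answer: -440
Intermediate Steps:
v = -11/3 (v = -3/((-3*3)) + 4/(-1) = -3/(-9) + 4*(-1) = -3*(-⅑) - 4 = ⅓ - 4 = -11/3 ≈ -3.6667)
c(I) = (-1 + I)*(-11/3 + I) (c(I) = (I - 11/3)*(I - 1) = (-11/3 + I)*(-1 + I) = (-1 + I)*(-11/3 + I))
-12*c(0)*10 = -12*(11/3 + 0² - 14/3*0)*10 = -12*(11/3 + 0 + 0)*10 = -12*11/3*10 = -44*10 = -440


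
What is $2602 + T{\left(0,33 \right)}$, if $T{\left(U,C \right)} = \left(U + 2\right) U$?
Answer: $2602$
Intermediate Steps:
$T{\left(U,C \right)} = U \left(2 + U\right)$ ($T{\left(U,C \right)} = \left(2 + U\right) U = U \left(2 + U\right)$)
$2602 + T{\left(0,33 \right)} = 2602 + 0 \left(2 + 0\right) = 2602 + 0 \cdot 2 = 2602 + 0 = 2602$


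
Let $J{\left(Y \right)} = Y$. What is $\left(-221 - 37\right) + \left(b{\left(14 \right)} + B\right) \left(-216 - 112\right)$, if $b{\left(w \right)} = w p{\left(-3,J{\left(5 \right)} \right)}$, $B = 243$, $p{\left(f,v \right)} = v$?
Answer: $-102922$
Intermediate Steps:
$b{\left(w \right)} = 5 w$ ($b{\left(w \right)} = w 5 = 5 w$)
$\left(-221 - 37\right) + \left(b{\left(14 \right)} + B\right) \left(-216 - 112\right) = \left(-221 - 37\right) + \left(5 \cdot 14 + 243\right) \left(-216 - 112\right) = \left(-221 - 37\right) + \left(70 + 243\right) \left(-328\right) = -258 + 313 \left(-328\right) = -258 - 102664 = -102922$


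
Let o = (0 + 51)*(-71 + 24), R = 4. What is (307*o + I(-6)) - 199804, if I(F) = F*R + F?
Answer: -935713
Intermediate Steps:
o = -2397 (o = 51*(-47) = -2397)
I(F) = 5*F (I(F) = F*4 + F = 4*F + F = 5*F)
(307*o + I(-6)) - 199804 = (307*(-2397) + 5*(-6)) - 199804 = (-735879 - 30) - 199804 = -735909 - 199804 = -935713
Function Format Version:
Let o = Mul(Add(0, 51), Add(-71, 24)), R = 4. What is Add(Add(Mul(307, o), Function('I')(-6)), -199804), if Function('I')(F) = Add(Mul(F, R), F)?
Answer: -935713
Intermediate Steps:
o = -2397 (o = Mul(51, -47) = -2397)
Function('I')(F) = Mul(5, F) (Function('I')(F) = Add(Mul(F, 4), F) = Add(Mul(4, F), F) = Mul(5, F))
Add(Add(Mul(307, o), Function('I')(-6)), -199804) = Add(Add(Mul(307, -2397), Mul(5, -6)), -199804) = Add(Add(-735879, -30), -199804) = Add(-735909, -199804) = -935713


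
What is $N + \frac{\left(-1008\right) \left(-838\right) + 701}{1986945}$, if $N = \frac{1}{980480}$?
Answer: $\frac{165780936269}{389631966720} \approx 0.42548$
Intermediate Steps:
$N = \frac{1}{980480} \approx 1.0199 \cdot 10^{-6}$
$N + \frac{\left(-1008\right) \left(-838\right) + 701}{1986945} = \frac{1}{980480} + \frac{\left(-1008\right) \left(-838\right) + 701}{1986945} = \frac{1}{980480} + \left(844704 + 701\right) \frac{1}{1986945} = \frac{1}{980480} + 845405 \cdot \frac{1}{1986945} = \frac{1}{980480} + \frac{169081}{397389} = \frac{165780936269}{389631966720}$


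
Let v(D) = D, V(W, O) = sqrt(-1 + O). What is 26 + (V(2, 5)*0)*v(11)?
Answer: 26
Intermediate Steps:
26 + (V(2, 5)*0)*v(11) = 26 + (sqrt(-1 + 5)*0)*11 = 26 + (sqrt(4)*0)*11 = 26 + (2*0)*11 = 26 + 0*11 = 26 + 0 = 26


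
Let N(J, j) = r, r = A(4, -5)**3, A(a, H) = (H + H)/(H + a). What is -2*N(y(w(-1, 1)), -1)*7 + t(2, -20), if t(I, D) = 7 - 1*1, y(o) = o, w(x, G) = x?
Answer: -13994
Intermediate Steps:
A(a, H) = 2*H/(H + a) (A(a, H) = (2*H)/(H + a) = 2*H/(H + a))
r = 1000 (r = (2*(-5)/(-5 + 4))**3 = (2*(-5)/(-1))**3 = (2*(-5)*(-1))**3 = 10**3 = 1000)
N(J, j) = 1000
t(I, D) = 6 (t(I, D) = 7 - 1 = 6)
-2*N(y(w(-1, 1)), -1)*7 + t(2, -20) = -2*1000*7 + 6 = -2000*7 + 6 = -14000 + 6 = -13994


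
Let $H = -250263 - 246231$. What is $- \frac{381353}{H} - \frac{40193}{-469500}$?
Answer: $\frac{33166802807}{38850655500} \approx 0.8537$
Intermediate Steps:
$H = -496494$ ($H = -250263 - 246231 = -496494$)
$- \frac{381353}{H} - \frac{40193}{-469500} = - \frac{381353}{-496494} - \frac{40193}{-469500} = \left(-381353\right) \left(- \frac{1}{496494}\right) - - \frac{40193}{469500} = \frac{381353}{496494} + \frac{40193}{469500} = \frac{33166802807}{38850655500}$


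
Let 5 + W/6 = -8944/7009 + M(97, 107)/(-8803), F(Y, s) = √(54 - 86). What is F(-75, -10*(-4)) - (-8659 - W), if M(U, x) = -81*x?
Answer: 12379147363/1434889 + 4*I*√2 ≈ 8627.3 + 5.6569*I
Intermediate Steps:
F(Y, s) = 4*I*√2 (F(Y, s) = √(-32) = 4*I*√2)
W = -45556488/1434889 (W = -30 + 6*(-8944/7009 - 81*107/(-8803)) = -30 + 6*(-8944*1/7009 - 8667*(-1/8803)) = -30 + 6*(-208/163 + 8667/8803) = -30 + 6*(-418303/1434889) = -30 - 2509818/1434889 = -45556488/1434889 ≈ -31.749)
F(-75, -10*(-4)) - (-8659 - W) = 4*I*√2 - (-8659 - 1*(-45556488/1434889)) = 4*I*√2 - (-8659 + 45556488/1434889) = 4*I*√2 - 1*(-12379147363/1434889) = 4*I*√2 + 12379147363/1434889 = 12379147363/1434889 + 4*I*√2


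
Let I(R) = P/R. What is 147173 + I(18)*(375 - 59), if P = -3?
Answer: 441361/3 ≈ 1.4712e+5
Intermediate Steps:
I(R) = -3/R
147173 + I(18)*(375 - 59) = 147173 + (-3/18)*(375 - 59) = 147173 - 3*1/18*316 = 147173 - 1/6*316 = 147173 - 158/3 = 441361/3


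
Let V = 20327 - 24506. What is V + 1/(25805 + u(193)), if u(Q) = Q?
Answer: -108645641/25998 ≈ -4179.0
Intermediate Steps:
V = -4179
V + 1/(25805 + u(193)) = -4179 + 1/(25805 + 193) = -4179 + 1/25998 = -108645641/25998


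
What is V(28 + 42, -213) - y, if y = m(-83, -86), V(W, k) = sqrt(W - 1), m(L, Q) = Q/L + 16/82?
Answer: -4190/3403 + sqrt(69) ≈ 7.0754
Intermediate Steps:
m(L, Q) = 8/41 + Q/L (m(L, Q) = Q/L + 16*(1/82) = Q/L + 8/41 = 8/41 + Q/L)
V(W, k) = sqrt(-1 + W)
y = 4190/3403 (y = 8/41 - 86/(-83) = 8/41 - 86*(-1/83) = 8/41 + 86/83 = 4190/3403 ≈ 1.2313)
V(28 + 42, -213) - y = sqrt(-1 + (28 + 42)) - 1*4190/3403 = sqrt(-1 + 70) - 4190/3403 = sqrt(69) - 4190/3403 = -4190/3403 + sqrt(69)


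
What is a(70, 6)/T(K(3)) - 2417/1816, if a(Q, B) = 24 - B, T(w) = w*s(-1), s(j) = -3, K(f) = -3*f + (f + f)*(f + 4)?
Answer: -30219/19976 ≈ -1.5128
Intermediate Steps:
K(f) = -3*f + 2*f*(4 + f) (K(f) = -3*f + (2*f)*(4 + f) = -3*f + 2*f*(4 + f))
T(w) = -3*w (T(w) = w*(-3) = -3*w)
a(70, 6)/T(K(3)) - 2417/1816 = (24 - 1*6)/((-9*(5 + 2*3))) - 2417/1816 = (24 - 6)/((-9*(5 + 6))) - 2417*1/1816 = 18/((-9*11)) - 2417/1816 = 18/((-3*33)) - 2417/1816 = 18/(-99) - 2417/1816 = 18*(-1/99) - 2417/1816 = -2/11 - 2417/1816 = -30219/19976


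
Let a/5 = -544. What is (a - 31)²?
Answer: 7568001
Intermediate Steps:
a = -2720 (a = 5*(-544) = -2720)
(a - 31)² = (-2720 - 31)² = (-2751)² = 7568001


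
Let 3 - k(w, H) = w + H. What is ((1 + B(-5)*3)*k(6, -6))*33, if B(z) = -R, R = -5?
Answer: 1584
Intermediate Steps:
k(w, H) = 3 - H - w (k(w, H) = 3 - (w + H) = 3 - (H + w) = 3 + (-H - w) = 3 - H - w)
B(z) = 5 (B(z) = -1*(-5) = 5)
((1 + B(-5)*3)*k(6, -6))*33 = ((1 + 5*3)*(3 - 1*(-6) - 1*6))*33 = ((1 + 15)*(3 + 6 - 6))*33 = (16*3)*33 = 48*33 = 1584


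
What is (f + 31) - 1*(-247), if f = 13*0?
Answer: 278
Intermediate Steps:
f = 0
(f + 31) - 1*(-247) = (0 + 31) - 1*(-247) = 31 + 247 = 278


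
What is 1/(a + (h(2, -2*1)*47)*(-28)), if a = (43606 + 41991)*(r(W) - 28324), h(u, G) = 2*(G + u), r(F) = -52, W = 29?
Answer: -1/2428900472 ≈ -4.1171e-10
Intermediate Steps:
h(u, G) = 2*G + 2*u
a = -2428900472 (a = (43606 + 41991)*(-52 - 28324) = 85597*(-28376) = -2428900472)
1/(a + (h(2, -2*1)*47)*(-28)) = 1/(-2428900472 + ((2*(-2*1) + 2*2)*47)*(-28)) = 1/(-2428900472 + ((2*(-2) + 4)*47)*(-28)) = 1/(-2428900472 + ((-4 + 4)*47)*(-28)) = 1/(-2428900472 + (0*47)*(-28)) = 1/(-2428900472 + 0*(-28)) = 1/(-2428900472 + 0) = 1/(-2428900472) = -1/2428900472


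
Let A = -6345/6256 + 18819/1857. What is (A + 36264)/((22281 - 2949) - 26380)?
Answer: -140466350829/27293126272 ≈ -5.1466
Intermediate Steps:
A = 35316333/3872464 (A = -6345*1/6256 + 18819*(1/1857) = -6345/6256 + 6273/619 = 35316333/3872464 ≈ 9.1199)
(A + 36264)/((22281 - 2949) - 26380) = (35316333/3872464 + 36264)/((22281 - 2949) - 26380) = 140466350829/(3872464*(19332 - 26380)) = (140466350829/3872464)/(-7048) = (140466350829/3872464)*(-1/7048) = -140466350829/27293126272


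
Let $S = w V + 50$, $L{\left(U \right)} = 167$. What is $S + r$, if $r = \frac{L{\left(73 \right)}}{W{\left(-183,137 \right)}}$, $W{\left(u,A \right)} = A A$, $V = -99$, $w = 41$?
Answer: $- \frac{75244754}{18769} \approx -4009.0$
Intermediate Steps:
$W{\left(u,A \right)} = A^{2}$
$S = -4009$ ($S = 41 \left(-99\right) + 50 = -4059 + 50 = -4009$)
$r = \frac{167}{18769}$ ($r = \frac{167}{137^{2}} = \frac{167}{18769} \approx 0.0088976$)
$S + r = -4009 + \frac{167}{18769} = - \frac{75244754}{18769}$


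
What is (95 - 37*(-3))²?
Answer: 42436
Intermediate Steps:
(95 - 37*(-3))² = (95 + 111)² = 206² = 42436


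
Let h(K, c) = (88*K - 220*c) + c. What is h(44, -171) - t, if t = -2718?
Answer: 44039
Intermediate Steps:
h(K, c) = -219*c + 88*K (h(K, c) = (-220*c + 88*K) + c = -219*c + 88*K)
h(44, -171) - t = (-219*(-171) + 88*44) - 1*(-2718) = (37449 + 3872) + 2718 = 41321 + 2718 = 44039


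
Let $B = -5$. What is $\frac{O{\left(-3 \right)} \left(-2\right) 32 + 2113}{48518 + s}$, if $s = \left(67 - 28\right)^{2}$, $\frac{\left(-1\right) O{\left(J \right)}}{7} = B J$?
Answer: $\frac{803}{4549} \approx 0.17652$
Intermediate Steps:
$O{\left(J \right)} = 35 J$ ($O{\left(J \right)} = - 7 \left(- 5 J\right) = 35 J$)
$s = 1521$ ($s = 39^{2} = 1521$)
$\frac{O{\left(-3 \right)} \left(-2\right) 32 + 2113}{48518 + s} = \frac{35 \left(-3\right) \left(-2\right) 32 + 2113}{48518 + 1521} = \frac{\left(-105\right) \left(-2\right) 32 + 2113}{50039} = \left(210 \cdot 32 + 2113\right) \frac{1}{50039} = \left(6720 + 2113\right) \frac{1}{50039} = 8833 \cdot \frac{1}{50039} = \frac{803}{4549}$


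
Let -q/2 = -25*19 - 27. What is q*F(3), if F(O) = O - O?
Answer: 0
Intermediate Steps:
F(O) = 0
q = 1004 (q = -2*(-25*19 - 27) = -2*(-475 - 27) = -2*(-502) = 1004)
q*F(3) = 1004*0 = 0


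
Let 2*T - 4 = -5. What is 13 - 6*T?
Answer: 16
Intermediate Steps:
T = -1/2 (T = 2 + (1/2)*(-5) = 2 - 5/2 = -1/2 ≈ -0.50000)
13 - 6*T = 13 - 6*(-1/2) = 13 + 3 = 16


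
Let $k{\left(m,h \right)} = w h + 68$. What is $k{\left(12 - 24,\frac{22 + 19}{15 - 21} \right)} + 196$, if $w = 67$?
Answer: $- \frac{1163}{6} \approx -193.83$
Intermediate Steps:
$k{\left(m,h \right)} = 68 + 67 h$ ($k{\left(m,h \right)} = 67 h + 68 = 68 + 67 h$)
$k{\left(12 - 24,\frac{22 + 19}{15 - 21} \right)} + 196 = \left(68 + 67 \frac{22 + 19}{15 - 21}\right) + 196 = \left(68 + 67 \frac{41}{-6}\right) + 196 = \left(68 + 67 \cdot 41 \left(- \frac{1}{6}\right)\right) + 196 = \left(68 + 67 \left(- \frac{41}{6}\right)\right) + 196 = \left(68 - \frac{2747}{6}\right) + 196 = - \frac{2339}{6} + 196 = - \frac{1163}{6}$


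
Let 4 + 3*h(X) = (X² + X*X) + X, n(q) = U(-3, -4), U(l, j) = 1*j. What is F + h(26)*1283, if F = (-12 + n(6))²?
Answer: 587870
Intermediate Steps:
U(l, j) = j
n(q) = -4
h(X) = -4/3 + X/3 + 2*X²/3 (h(X) = -4/3 + ((X² + X*X) + X)/3 = -4/3 + ((X² + X²) + X)/3 = -4/3 + (2*X² + X)/3 = -4/3 + (X + 2*X²)/3 = -4/3 + (X/3 + 2*X²/3) = -4/3 + X/3 + 2*X²/3)
F = 256 (F = (-12 - 4)² = (-16)² = 256)
F + h(26)*1283 = 256 + (-4/3 + (⅓)*26 + (⅔)*26²)*1283 = 256 + (-4/3 + 26/3 + (⅔)*676)*1283 = 256 + (-4/3 + 26/3 + 1352/3)*1283 = 256 + 458*1283 = 256 + 587614 = 587870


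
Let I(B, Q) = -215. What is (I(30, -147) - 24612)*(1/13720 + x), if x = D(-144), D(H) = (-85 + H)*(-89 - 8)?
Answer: -7566335136547/13720 ≈ -5.5148e+8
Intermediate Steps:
D(H) = 8245 - 97*H (D(H) = (-85 + H)*(-97) = 8245 - 97*H)
x = 22213 (x = 8245 - 97*(-144) = 8245 + 13968 = 22213)
(I(30, -147) - 24612)*(1/13720 + x) = (-215 - 24612)*(1/13720 + 22213) = -24827*(1/13720 + 22213) = -24827*304762361/13720 = -7566335136547/13720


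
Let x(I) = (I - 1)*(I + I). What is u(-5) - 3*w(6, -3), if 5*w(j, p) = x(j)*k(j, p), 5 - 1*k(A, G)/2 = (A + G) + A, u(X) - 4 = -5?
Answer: 287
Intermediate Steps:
x(I) = 2*I*(-1 + I) (x(I) = (-1 + I)*(2*I) = 2*I*(-1 + I))
u(X) = -1 (u(X) = 4 - 5 = -1)
k(A, G) = 10 - 4*A - 2*G (k(A, G) = 10 - 2*((A + G) + A) = 10 - 2*(G + 2*A) = 10 + (-4*A - 2*G) = 10 - 4*A - 2*G)
w(j, p) = 2*j*(-1 + j)*(10 - 4*j - 2*p)/5 (w(j, p) = ((2*j*(-1 + j))*(10 - 4*j - 2*p))/5 = (2*j*(-1 + j)*(10 - 4*j - 2*p))/5 = 2*j*(-1 + j)*(10 - 4*j - 2*p)/5)
u(-5) - 3*w(6, -3) = -1 - (-12)*6*(-1 + 6)*(-5 - 3 + 2*6)/5 = -1 - (-12)*6*5*(-5 - 3 + 12)/5 = -1 - (-12)*6*5*4/5 = -1 - 3*(-96) = -1 + 288 = 287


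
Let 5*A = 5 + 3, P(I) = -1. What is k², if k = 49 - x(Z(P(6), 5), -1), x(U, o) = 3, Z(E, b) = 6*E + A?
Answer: 2116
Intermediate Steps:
A = 8/5 (A = (5 + 3)/5 = (⅕)*8 = 8/5 ≈ 1.6000)
Z(E, b) = 8/5 + 6*E (Z(E, b) = 6*E + 8/5 = 8/5 + 6*E)
k = 46 (k = 49 - 1*3 = 49 - 3 = 46)
k² = 46² = 2116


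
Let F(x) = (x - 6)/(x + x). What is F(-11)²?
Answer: 289/484 ≈ 0.59711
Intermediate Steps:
F(x) = (-6 + x)/(2*x) (F(x) = (-6 + x)/((2*x)) = (-6 + x)*(1/(2*x)) = (-6 + x)/(2*x))
F(-11)² = ((½)*(-6 - 11)/(-11))² = ((½)*(-1/11)*(-17))² = (17/22)² = 289/484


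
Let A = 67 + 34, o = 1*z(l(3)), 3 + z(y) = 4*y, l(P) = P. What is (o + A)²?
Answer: 12100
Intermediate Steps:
z(y) = -3 + 4*y
o = 9 (o = 1*(-3 + 4*3) = 1*(-3 + 12) = 1*9 = 9)
A = 101
(o + A)² = (9 + 101)² = 110² = 12100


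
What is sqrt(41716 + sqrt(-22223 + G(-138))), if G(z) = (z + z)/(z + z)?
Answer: sqrt(41716 + I*sqrt(22222)) ≈ 204.25 + 0.3649*I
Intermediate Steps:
G(z) = 1 (G(z) = (2*z)/((2*z)) = (2*z)*(1/(2*z)) = 1)
sqrt(41716 + sqrt(-22223 + G(-138))) = sqrt(41716 + sqrt(-22223 + 1)) = sqrt(41716 + sqrt(-22222)) = sqrt(41716 + I*sqrt(22222))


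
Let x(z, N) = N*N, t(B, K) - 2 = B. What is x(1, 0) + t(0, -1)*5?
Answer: 10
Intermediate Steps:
t(B, K) = 2 + B
x(z, N) = N²
x(1, 0) + t(0, -1)*5 = 0² + (2 + 0)*5 = 0 + 2*5 = 0 + 10 = 10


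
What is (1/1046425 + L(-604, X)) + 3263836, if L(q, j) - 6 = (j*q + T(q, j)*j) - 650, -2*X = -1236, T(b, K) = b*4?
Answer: 1461679925601/1046425 ≈ 1.3968e+6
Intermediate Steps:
T(b, K) = 4*b
X = 618 (X = -½*(-1236) = 618)
L(q, j) = -644 + 5*j*q (L(q, j) = 6 + ((j*q + (4*q)*j) - 650) = 6 + ((j*q + 4*j*q) - 650) = 6 + (5*j*q - 650) = 6 + (-650 + 5*j*q) = -644 + 5*j*q)
(1/1046425 + L(-604, X)) + 3263836 = (1/1046425 + (-644 + 5*618*(-604))) + 3263836 = (1/1046425 + (-644 - 1866360)) + 3263836 = (1/1046425 - 1867004) + 3263836 = -1953679660699/1046425 + 3263836 = 1461679925601/1046425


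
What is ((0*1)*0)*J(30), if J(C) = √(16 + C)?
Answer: 0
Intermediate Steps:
((0*1)*0)*J(30) = ((0*1)*0)*√(16 + 30) = (0*0)*√46 = 0*√46 = 0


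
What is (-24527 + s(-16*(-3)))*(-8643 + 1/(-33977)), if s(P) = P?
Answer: 7188581766548/33977 ≈ 2.1157e+8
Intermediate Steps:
(-24527 + s(-16*(-3)))*(-8643 + 1/(-33977)) = (-24527 - 16*(-3))*(-8643 + 1/(-33977)) = (-24527 + 48)*(-8643 - 1/33977) = -24479*(-293663212/33977) = 7188581766548/33977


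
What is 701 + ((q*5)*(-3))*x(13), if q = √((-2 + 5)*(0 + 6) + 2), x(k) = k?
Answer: 701 - 390*√5 ≈ -171.07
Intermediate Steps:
q = 2*√5 (q = √(3*6 + 2) = √(18 + 2) = √20 = 2*√5 ≈ 4.4721)
701 + ((q*5)*(-3))*x(13) = 701 + (((2*√5)*5)*(-3))*13 = 701 + ((10*√5)*(-3))*13 = 701 - 30*√5*13 = 701 - 390*√5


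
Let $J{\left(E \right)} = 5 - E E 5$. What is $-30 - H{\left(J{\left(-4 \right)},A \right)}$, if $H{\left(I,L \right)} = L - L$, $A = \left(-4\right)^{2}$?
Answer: $-30$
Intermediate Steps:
$A = 16$
$J{\left(E \right)} = 5 - 5 E^{2}$ ($J{\left(E \right)} = 5 - E^{2} \cdot 5 = 5 - 5 E^{2}$)
$H{\left(I,L \right)} = 0$
$-30 - H{\left(J{\left(-4 \right)},A \right)} = -30 - 0 = -30 + 0 = -30$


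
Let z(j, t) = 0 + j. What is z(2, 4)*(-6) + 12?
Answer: 0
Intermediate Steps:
z(j, t) = j
z(2, 4)*(-6) + 12 = 2*(-6) + 12 = -12 + 12 = 0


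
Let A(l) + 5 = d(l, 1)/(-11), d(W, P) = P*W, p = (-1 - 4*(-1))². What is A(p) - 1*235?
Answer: -2649/11 ≈ -240.82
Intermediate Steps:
p = 9 (p = (-1 + 4)² = 3² = 9)
A(l) = -5 - l/11 (A(l) = -5 + (1*l)/(-11) = -5 + l*(-1/11) = -5 - l/11)
A(p) - 1*235 = (-5 - 1/11*9) - 1*235 = (-5 - 9/11) - 235 = -64/11 - 235 = -2649/11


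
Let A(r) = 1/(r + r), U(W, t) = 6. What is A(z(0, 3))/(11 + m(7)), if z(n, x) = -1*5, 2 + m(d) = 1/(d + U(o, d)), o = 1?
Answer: -13/1180 ≈ -0.011017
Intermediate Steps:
m(d) = -2 + 1/(6 + d) (m(d) = -2 + 1/(d + 6) = -2 + 1/(6 + d))
z(n, x) = -5
A(r) = 1/(2*r)
A(z(0, 3))/(11 + m(7)) = ((1/2)/(-5))/(11 + (-11 - 2*7)/(6 + 7)) = ((1/2)*(-1/5))/(11 + (-11 - 14)/13) = -1/(10*(11 + (1/13)*(-25))) = -1/(10*(11 - 25/13)) = -1/(10*118/13) = -1/10*13/118 = -13/1180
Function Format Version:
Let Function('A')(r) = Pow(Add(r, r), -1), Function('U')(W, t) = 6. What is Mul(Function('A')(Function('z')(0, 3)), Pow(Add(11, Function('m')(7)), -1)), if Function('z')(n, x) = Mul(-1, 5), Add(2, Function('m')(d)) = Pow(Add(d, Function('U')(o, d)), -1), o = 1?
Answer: Rational(-13, 1180) ≈ -0.011017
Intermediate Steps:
Function('m')(d) = Add(-2, Pow(Add(6, d), -1)) (Function('m')(d) = Add(-2, Pow(Add(d, 6), -1)) = Add(-2, Pow(Add(6, d), -1)))
Function('z')(n, x) = -5
Function('A')(r) = Mul(Rational(1, 2), Pow(r, -1)) (Function('A')(r) = Pow(Mul(2, r), -1) = Mul(Rational(1, 2), Pow(r, -1)))
Mul(Function('A')(Function('z')(0, 3)), Pow(Add(11, Function('m')(7)), -1)) = Mul(Mul(Rational(1, 2), Pow(-5, -1)), Pow(Add(11, Mul(Pow(Add(6, 7), -1), Add(-11, Mul(-2, 7)))), -1)) = Mul(Mul(Rational(1, 2), Rational(-1, 5)), Pow(Add(11, Mul(Pow(13, -1), Add(-11, -14))), -1)) = Mul(Rational(-1, 10), Pow(Add(11, Mul(Rational(1, 13), -25)), -1)) = Mul(Rational(-1, 10), Pow(Add(11, Rational(-25, 13)), -1)) = Mul(Rational(-1, 10), Pow(Rational(118, 13), -1)) = Mul(Rational(-1, 10), Rational(13, 118)) = Rational(-13, 1180)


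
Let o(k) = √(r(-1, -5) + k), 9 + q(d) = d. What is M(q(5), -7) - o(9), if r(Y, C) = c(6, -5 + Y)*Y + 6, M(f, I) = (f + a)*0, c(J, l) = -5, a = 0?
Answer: -2*√5 ≈ -4.4721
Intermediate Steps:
q(d) = -9 + d
M(f, I) = 0 (M(f, I) = (f + 0)*0 = f*0 = 0)
r(Y, C) = 6 - 5*Y (r(Y, C) = -5*Y + 6 = 6 - 5*Y)
o(k) = √(11 + k) (o(k) = √((6 - 5*(-1)) + k) = √((6 + 5) + k) = √(11 + k))
M(q(5), -7) - o(9) = 0 - √(11 + 9) = 0 - √20 = 0 - 2*√5 = -2*√5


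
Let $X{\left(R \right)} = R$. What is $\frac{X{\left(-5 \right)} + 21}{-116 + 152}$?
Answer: $\frac{4}{9} \approx 0.44444$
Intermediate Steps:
$\frac{X{\left(-5 \right)} + 21}{-116 + 152} = \frac{-5 + 21}{-116 + 152} = \frac{16}{36} = 16 \cdot \frac{1}{36} = \frac{4}{9}$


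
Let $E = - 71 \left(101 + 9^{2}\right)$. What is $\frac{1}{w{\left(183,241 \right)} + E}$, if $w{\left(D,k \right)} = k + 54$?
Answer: $- \frac{1}{12627} \approx -7.9195 \cdot 10^{-5}$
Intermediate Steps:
$E = -12922$ ($E = - 71 \left(101 + 81\right) = \left(-71\right) 182 = -12922$)
$w{\left(D,k \right)} = 54 + k$
$\frac{1}{w{\left(183,241 \right)} + E} = \frac{1}{\left(54 + 241\right) - 12922} = \frac{1}{295 - 12922} = \frac{1}{-12627} = - \frac{1}{12627}$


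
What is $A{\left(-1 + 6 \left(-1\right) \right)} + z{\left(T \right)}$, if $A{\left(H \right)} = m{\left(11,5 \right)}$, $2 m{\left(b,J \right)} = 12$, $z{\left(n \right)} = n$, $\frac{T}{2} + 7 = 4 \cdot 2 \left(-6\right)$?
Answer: $-104$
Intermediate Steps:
$T = -110$ ($T = -14 + 2 \cdot 4 \cdot 2 \left(-6\right) = -14 + 2 \cdot 8 \left(-6\right) = -14 + 2 \left(-48\right) = -14 - 96 = -110$)
$m{\left(b,J \right)} = 6$ ($m{\left(b,J \right)} = \frac{1}{2} \cdot 12 = 6$)
$A{\left(H \right)} = 6$
$A{\left(-1 + 6 \left(-1\right) \right)} + z{\left(T \right)} = 6 - 110 = -104$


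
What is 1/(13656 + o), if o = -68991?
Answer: -1/55335 ≈ -1.8072e-5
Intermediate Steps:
1/(13656 + o) = 1/(13656 - 68991) = 1/(-55335) = -1/55335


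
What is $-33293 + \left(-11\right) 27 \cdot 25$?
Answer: $-40718$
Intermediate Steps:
$-33293 + \left(-11\right) 27 \cdot 25 = -33293 - 7425 = -40718$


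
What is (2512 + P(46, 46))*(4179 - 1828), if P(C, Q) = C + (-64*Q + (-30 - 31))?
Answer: -1050897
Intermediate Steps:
P(C, Q) = -61 + C - 64*Q (P(C, Q) = C + (-64*Q - 61) = C + (-61 - 64*Q) = -61 + C - 64*Q)
(2512 + P(46, 46))*(4179 - 1828) = (2512 + (-61 + 46 - 64*46))*(4179 - 1828) = (2512 + (-61 + 46 - 2944))*2351 = (2512 - 2959)*2351 = -447*2351 = -1050897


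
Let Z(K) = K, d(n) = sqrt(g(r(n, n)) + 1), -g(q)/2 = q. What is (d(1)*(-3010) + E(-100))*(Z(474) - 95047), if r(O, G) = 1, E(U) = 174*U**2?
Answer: -164557020000 + 284664730*I ≈ -1.6456e+11 + 2.8466e+8*I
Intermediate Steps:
g(q) = -2*q
d(n) = I (d(n) = sqrt(-2*1 + 1) = sqrt(-2 + 1) = sqrt(-1) = I)
(d(1)*(-3010) + E(-100))*(Z(474) - 95047) = (I*(-3010) + 174*(-100)**2)*(474 - 95047) = (-3010*I + 174*10000)*(-94573) = (-3010*I + 1740000)*(-94573) = (1740000 - 3010*I)*(-94573) = -164557020000 + 284664730*I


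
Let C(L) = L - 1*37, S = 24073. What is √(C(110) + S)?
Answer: √24146 ≈ 155.39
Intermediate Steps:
C(L) = -37 + L (C(L) = L - 37 = -37 + L)
√(C(110) + S) = √((-37 + 110) + 24073) = √(73 + 24073) = √24146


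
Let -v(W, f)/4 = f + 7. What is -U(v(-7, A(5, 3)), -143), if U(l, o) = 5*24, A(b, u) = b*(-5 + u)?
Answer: -120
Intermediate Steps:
v(W, f) = -28 - 4*f (v(W, f) = -4*(f + 7) = -4*(7 + f) = -28 - 4*f)
U(l, o) = 120
-U(v(-7, A(5, 3)), -143) = -1*120 = -120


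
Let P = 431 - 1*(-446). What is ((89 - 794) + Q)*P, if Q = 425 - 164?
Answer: -389388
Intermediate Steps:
P = 877 (P = 431 + 446 = 877)
Q = 261
((89 - 794) + Q)*P = ((89 - 794) + 261)*877 = (-705 + 261)*877 = -444*877 = -389388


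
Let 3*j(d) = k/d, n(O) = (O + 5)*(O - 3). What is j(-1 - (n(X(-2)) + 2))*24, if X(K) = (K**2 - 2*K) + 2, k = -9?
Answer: 2/3 ≈ 0.66667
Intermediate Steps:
X(K) = 2 + K**2 - 2*K
n(O) = (-3 + O)*(5 + O) (n(O) = (5 + O)*(-3 + O) = (-3 + O)*(5 + O))
j(d) = -3/d (j(d) = (-9/d)/3 = -3/d)
j(-1 - (n(X(-2)) + 2))*24 = -3/(-1 - ((-15 + (2 + (-2)**2 - 2*(-2))**2 + 2*(2 + (-2)**2 - 2*(-2))) + 2))*24 = -3/(-1 - ((-15 + (2 + 4 + 4)**2 + 2*(2 + 4 + 4)) + 2))*24 = -3/(-1 - ((-15 + 10**2 + 2*10) + 2))*24 = -3/(-1 - ((-15 + 100 + 20) + 2))*24 = -3/(-1 - (105 + 2))*24 = -3/(-1 - 1*107)*24 = -3/(-1 - 107)*24 = -3/(-108)*24 = -3*(-1/108)*24 = (1/36)*24 = 2/3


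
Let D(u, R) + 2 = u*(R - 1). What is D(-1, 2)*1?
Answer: -3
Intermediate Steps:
D(u, R) = -2 + u*(-1 + R) (D(u, R) = -2 + u*(R - 1) = -2 + u*(-1 + R))
D(-1, 2)*1 = (-2 - 1*(-1) + 2*(-1))*1 = (-2 + 1 - 2)*1 = -3*1 = -3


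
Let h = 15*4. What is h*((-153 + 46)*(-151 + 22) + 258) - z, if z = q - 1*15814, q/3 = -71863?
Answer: 1075063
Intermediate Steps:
q = -215589 (q = 3*(-71863) = -215589)
h = 60
z = -231403 (z = -215589 - 1*15814 = -215589 - 15814 = -231403)
h*((-153 + 46)*(-151 + 22) + 258) - z = 60*((-153 + 46)*(-151 + 22) + 258) - 1*(-231403) = 60*(-107*(-129) + 258) + 231403 = 60*(13803 + 258) + 231403 = 60*14061 + 231403 = 843660 + 231403 = 1075063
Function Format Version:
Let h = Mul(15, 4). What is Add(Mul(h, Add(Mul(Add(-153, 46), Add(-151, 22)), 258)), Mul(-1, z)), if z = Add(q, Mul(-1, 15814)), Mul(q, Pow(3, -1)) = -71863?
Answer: 1075063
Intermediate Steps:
q = -215589 (q = Mul(3, -71863) = -215589)
h = 60
z = -231403 (z = Add(-215589, Mul(-1, 15814)) = Add(-215589, -15814) = -231403)
Add(Mul(h, Add(Mul(Add(-153, 46), Add(-151, 22)), 258)), Mul(-1, z)) = Add(Mul(60, Add(Mul(Add(-153, 46), Add(-151, 22)), 258)), Mul(-1, -231403)) = Add(Mul(60, Add(Mul(-107, -129), 258)), 231403) = Add(Mul(60, Add(13803, 258)), 231403) = Add(Mul(60, 14061), 231403) = Add(843660, 231403) = 1075063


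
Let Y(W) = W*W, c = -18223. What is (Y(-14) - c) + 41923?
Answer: 60342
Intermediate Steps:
Y(W) = W²
(Y(-14) - c) + 41923 = ((-14)² - 1*(-18223)) + 41923 = (196 + 18223) + 41923 = 18419 + 41923 = 60342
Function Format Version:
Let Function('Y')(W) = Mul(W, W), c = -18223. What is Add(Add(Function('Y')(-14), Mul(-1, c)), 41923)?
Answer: 60342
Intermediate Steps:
Function('Y')(W) = Pow(W, 2)
Add(Add(Function('Y')(-14), Mul(-1, c)), 41923) = Add(Add(Pow(-14, 2), Mul(-1, -18223)), 41923) = Add(Add(196, 18223), 41923) = Add(18419, 41923) = 60342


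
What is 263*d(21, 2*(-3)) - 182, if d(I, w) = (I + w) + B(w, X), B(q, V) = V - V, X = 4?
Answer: 3763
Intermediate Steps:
B(q, V) = 0
d(I, w) = I + w (d(I, w) = (I + w) + 0 = I + w)
263*d(21, 2*(-3)) - 182 = 263*(21 + 2*(-3)) - 182 = 263*(21 - 6) - 182 = 263*15 - 182 = 3945 - 182 = 3763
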